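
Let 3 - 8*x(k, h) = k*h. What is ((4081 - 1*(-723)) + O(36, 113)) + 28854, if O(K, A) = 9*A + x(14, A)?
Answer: 275821/8 ≈ 34478.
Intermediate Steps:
x(k, h) = 3/8 - h*k/8 (x(k, h) = 3/8 - k*h/8 = 3/8 - h*k/8)
O(K, A) = 3/8 + 29*A/4 (O(K, A) = 9*A + (3/8 - ⅛*A*14) = 9*A + (3/8 - 7*A/4) = 3/8 + 29*A/4)
((4081 - 1*(-723)) + O(36, 113)) + 28854 = ((4081 - 1*(-723)) + (3/8 + (29/4)*113)) + 28854 = ((4081 + 723) + (3/8 + 3277/4)) + 28854 = (4804 + 6557/8) + 28854 = 44989/8 + 28854 = 275821/8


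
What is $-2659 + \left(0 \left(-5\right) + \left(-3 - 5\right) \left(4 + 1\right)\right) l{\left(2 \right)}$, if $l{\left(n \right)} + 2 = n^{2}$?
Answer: $-2739$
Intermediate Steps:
$l{\left(n \right)} = -2 + n^{2}$
$-2659 + \left(0 \left(-5\right) + \left(-3 - 5\right) \left(4 + 1\right)\right) l{\left(2 \right)} = -2659 + \left(0 \left(-5\right) + \left(-3 - 5\right) \left(4 + 1\right)\right) \left(-2 + 2^{2}\right) = -2659 + \left(0 - 40\right) \left(-2 + 4\right) = -2659 + \left(0 - 40\right) 2 = -2659 - 80 = -2739$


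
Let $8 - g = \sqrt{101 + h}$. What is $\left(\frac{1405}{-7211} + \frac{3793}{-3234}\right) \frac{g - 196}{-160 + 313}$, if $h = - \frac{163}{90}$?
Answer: $\frac{2998138742}{1784008611} + \frac{31895093 \sqrt{89270}}{107040516660} \approx 1.7696$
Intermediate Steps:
$h = - \frac{163}{90}$ ($h = \left(-163\right) \frac{1}{90} = - \frac{163}{90} \approx -1.8111$)
$g = 8 - \frac{\sqrt{89270}}{30}$ ($g = 8 - \sqrt{101 - \frac{163}{90}} = 8 - \sqrt{\frac{8927}{90}} = 8 - \frac{\sqrt{89270}}{30} \approx -1.9594$)
$\left(\frac{1405}{-7211} + \frac{3793}{-3234}\right) \frac{g - 196}{-160 + 313} = \left(\frac{1405}{-7211} + \frac{3793}{-3234}\right) \frac{\left(8 - \frac{\sqrt{89270}}{30}\right) - 196}{-160 + 313} = \left(1405 \left(- \frac{1}{7211}\right) + 3793 \left(- \frac{1}{3234}\right)\right) \frac{-188 - \frac{\sqrt{89270}}{30}}{153} = \left(- \frac{1405}{7211} - \frac{3793}{3234}\right) \left(-188 - \frac{\sqrt{89270}}{30}\right) \frac{1}{153} = - \frac{31895093 \left(- \frac{188}{153} - \frac{\sqrt{89270}}{4590}\right)}{23320374} = \frac{2998138742}{1784008611} + \frac{31895093 \sqrt{89270}}{107040516660}$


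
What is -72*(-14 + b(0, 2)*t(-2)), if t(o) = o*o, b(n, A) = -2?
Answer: 1584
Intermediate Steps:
t(o) = o**2
-72*(-14 + b(0, 2)*t(-2)) = -72*(-14 - 2*(-2)**2) = -72*(-14 - 2*4) = -72*(-14 - 8) = -72*(-22) = 1584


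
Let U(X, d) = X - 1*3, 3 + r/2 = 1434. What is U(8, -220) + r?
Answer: 2867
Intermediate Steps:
r = 2862 (r = -6 + 2*1434 = -6 + 2868 = 2862)
U(X, d) = -3 + X (U(X, d) = X - 3 = -3 + X)
U(8, -220) + r = (-3 + 8) + 2862 = 5 + 2862 = 2867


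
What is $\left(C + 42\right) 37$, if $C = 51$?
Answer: $3441$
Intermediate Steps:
$\left(C + 42\right) 37 = \left(51 + 42\right) 37 = 93 \cdot 37 = 3441$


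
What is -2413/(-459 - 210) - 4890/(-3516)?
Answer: 1959253/392034 ≈ 4.9977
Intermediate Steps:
-2413/(-459 - 210) - 4890/(-3516) = -2413/(-669) - 4890*(-1/3516) = -2413*(-1/669) + 815/586 = 2413/669 + 815/586 = 1959253/392034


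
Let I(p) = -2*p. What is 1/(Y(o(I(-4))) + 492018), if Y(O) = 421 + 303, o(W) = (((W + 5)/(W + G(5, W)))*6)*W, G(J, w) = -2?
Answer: 1/492742 ≈ 2.0295e-6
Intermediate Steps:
o(W) = 6*W*(5 + W)/(-2 + W) (o(W) = (((W + 5)/(W - 2))*6)*W = (((5 + W)/(-2 + W))*6)*W = (6*(5 + W)/(-2 + W))*W = 6*W*(5 + W)/(-2 + W))
Y(O) = 724
1/(Y(o(I(-4))) + 492018) = 1/(724 + 492018) = 1/492742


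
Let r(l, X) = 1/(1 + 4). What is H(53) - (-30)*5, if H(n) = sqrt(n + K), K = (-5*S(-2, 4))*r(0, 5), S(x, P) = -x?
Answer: 150 + sqrt(51) ≈ 157.14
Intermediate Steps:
r(l, X) = 1/5
K = -2 (K = -(-5)*(-2)*(1/5) = -5*2*(1/5) = -10*1/5 = -2)
H(n) = sqrt(-2 + n) (H(n) = sqrt(n - 2) = sqrt(-2 + n))
H(53) - (-30)*5 = sqrt(-2 + 53) - (-30)*5 = sqrt(51) - 1*(-150) = sqrt(51) + 150 = 150 + sqrt(51)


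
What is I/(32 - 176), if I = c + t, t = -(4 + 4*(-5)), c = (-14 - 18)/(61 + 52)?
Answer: -37/339 ≈ -0.10914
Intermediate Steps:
c = -32/113 ≈ -0.28319
t = 16 (t = -(4 - 20) = -1*(-16) = 16)
I = 1776/113 (I = -32/113 + 16 = 1776/113 ≈ 15.717)
I/(32 - 176) = (1776/113)/(32 - 176) = (1776/113)/(-144) = -1/144*1776/113 = -37/339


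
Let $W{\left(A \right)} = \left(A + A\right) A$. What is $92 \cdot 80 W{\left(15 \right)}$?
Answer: $3312000$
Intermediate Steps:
$W{\left(A \right)} = 2 A^{2}$ ($W{\left(A \right)} = 2 A A = 2 A^{2}$)
$92 \cdot 80 W{\left(15 \right)} = 92 \cdot 80 \cdot 2 \cdot 15^{2} = 7360 \cdot 2 \cdot 225 = 7360 \cdot 450 = 3312000$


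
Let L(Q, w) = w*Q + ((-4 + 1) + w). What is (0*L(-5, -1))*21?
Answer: 0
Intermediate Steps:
L(Q, w) = -3 + w + Q*w (L(Q, w) = Q*w + (-3 + w) = -3 + w + Q*w)
(0*L(-5, -1))*21 = (0*(-3 - 1 - 5*(-1)))*21 = (0*(-3 - 1 + 5))*21 = (0*1)*21 = 0*21 = 0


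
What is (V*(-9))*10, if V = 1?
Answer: -90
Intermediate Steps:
(V*(-9))*10 = (1*(-9))*10 = -9*10 = -90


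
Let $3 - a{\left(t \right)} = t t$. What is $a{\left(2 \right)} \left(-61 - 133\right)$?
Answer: $194$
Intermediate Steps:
$a{\left(t \right)} = 3 - t^{2}$ ($a{\left(t \right)} = 3 - t t = 3 - t^{2}$)
$a{\left(2 \right)} \left(-61 - 133\right) = \left(3 - 2^{2}\right) \left(-61 - 133\right) = \left(3 - 4\right) \left(-194\right) = \left(-1\right) \left(-194\right) = 194$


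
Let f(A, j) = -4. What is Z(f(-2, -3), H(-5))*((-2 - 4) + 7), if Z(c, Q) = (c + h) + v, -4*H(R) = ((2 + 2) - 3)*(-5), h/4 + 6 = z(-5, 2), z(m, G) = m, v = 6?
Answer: -42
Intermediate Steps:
h = -44 (h = -24 + 4*(-5) = -24 - 20 = -44)
H(R) = 5/4 (H(R) = -((2 + 2) - 3)*(-5)/4 = -(4 - 3)*(-5)/4 = -(-5)/4 = -¼*(-5) = 5/4)
Z(c, Q) = -38 + c (Z(c, Q) = (c - 44) + 6 = (-44 + c) + 6 = -38 + c)
Z(f(-2, -3), H(-5))*((-2 - 4) + 7) = (-38 - 4)*((-2 - 4) + 7) = -42*(-6 + 7) = -42*1 = -42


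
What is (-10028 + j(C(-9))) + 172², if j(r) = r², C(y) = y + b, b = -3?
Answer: 19700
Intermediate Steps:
C(y) = -3 + y (C(y) = y - 3 = -3 + y)
(-10028 + j(C(-9))) + 172² = (-10028 + (-3 - 9)²) + 172² = (-10028 + (-12)²) + 29584 = (-10028 + 144) + 29584 = -9884 + 29584 = 19700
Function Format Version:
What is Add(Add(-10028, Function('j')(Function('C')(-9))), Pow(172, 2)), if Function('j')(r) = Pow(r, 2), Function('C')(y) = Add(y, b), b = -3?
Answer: 19700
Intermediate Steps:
Function('C')(y) = Add(-3, y) (Function('C')(y) = Add(y, -3) = Add(-3, y))
Add(Add(-10028, Function('j')(Function('C')(-9))), Pow(172, 2)) = Add(Add(-10028, Pow(Add(-3, -9), 2)), Pow(172, 2)) = Add(Add(-10028, Pow(-12, 2)), 29584) = Add(Add(-10028, 144), 29584) = Add(-9884, 29584) = 19700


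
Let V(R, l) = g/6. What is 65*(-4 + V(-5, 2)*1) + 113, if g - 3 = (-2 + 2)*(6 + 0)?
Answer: -229/2 ≈ -114.50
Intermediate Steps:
g = 3 (g = 3 + (-2 + 2)*(6 + 0) = 3 + 0*6 = 3 + 0 = 3)
V(R, l) = ½ (V(R, l) = 3/6 = 3*(⅙) = ½)
65*(-4 + V(-5, 2)*1) + 113 = 65*(-4 + (½)*1) + 113 = 65*(-4 + ½) + 113 = 65*(-7/2) + 113 = -455/2 + 113 = -229/2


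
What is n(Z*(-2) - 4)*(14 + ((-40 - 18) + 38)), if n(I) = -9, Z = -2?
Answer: 54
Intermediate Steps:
n(Z*(-2) - 4)*(14 + ((-40 - 18) + 38)) = -9*(14 + ((-40 - 18) + 38)) = -9*(14 + (-58 + 38)) = -9*(14 - 20) = -9*(-6) = 54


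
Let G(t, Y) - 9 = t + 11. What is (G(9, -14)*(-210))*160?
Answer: -974400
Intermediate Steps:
G(t, Y) = 20 + t (G(t, Y) = 9 + (t + 11) = 9 + (11 + t) = 20 + t)
(G(9, -14)*(-210))*160 = ((20 + 9)*(-210))*160 = (29*(-210))*160 = -6090*160 = -974400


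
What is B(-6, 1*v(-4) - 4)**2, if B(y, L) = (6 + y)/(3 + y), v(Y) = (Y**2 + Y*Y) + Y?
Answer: 0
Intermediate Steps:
v(Y) = Y + 2*Y**2 (v(Y) = (Y**2 + Y**2) + Y = 2*Y**2 + Y = Y + 2*Y**2)
B(y, L) = (6 + y)/(3 + y)
B(-6, 1*v(-4) - 4)**2 = ((6 - 6)/(3 - 6))**2 = (0/(-3))**2 = (-1/3*0)**2 = 0**2 = 0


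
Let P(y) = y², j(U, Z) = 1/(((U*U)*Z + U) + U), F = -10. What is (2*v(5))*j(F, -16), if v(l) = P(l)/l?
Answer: -1/162 ≈ -0.0061728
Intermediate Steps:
j(U, Z) = 1/(2*U + Z*U²) (j(U, Z) = 1/((U²*Z + U) + U) = 1/((Z*U² + U) + U) = 1/((U + Z*U²) + U) = 1/(2*U + Z*U²))
v(l) = l (v(l) = l²/l = l)
(2*v(5))*j(F, -16) = (2*5)*(1/((-10)*(2 - 10*(-16)))) = 10*(-1/(10*(2 + 160))) = 10*(-⅒/162) = 10*(-⅒*1/162) = 10*(-1/1620) = -1/162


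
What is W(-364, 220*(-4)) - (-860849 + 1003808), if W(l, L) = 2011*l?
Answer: -874963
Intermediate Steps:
W(-364, 220*(-4)) - (-860849 + 1003808) = 2011*(-364) - (-860849 + 1003808) = -732004 - 1*142959 = -732004 - 142959 = -874963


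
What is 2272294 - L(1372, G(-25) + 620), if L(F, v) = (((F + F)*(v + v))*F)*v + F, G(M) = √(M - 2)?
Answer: -2894148070006 - 28009873920*I*√3 ≈ -2.8941e+12 - 4.8515e+10*I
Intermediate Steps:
G(M) = √(-2 + M)
L(F, v) = F + 4*F²*v² (L(F, v) = (((2*F)*(2*v))*F)*v + F = ((4*F*v)*F)*v + F = (4*v*F²)*v + F = 4*F²*v² + F = F + 4*F²*v²)
2272294 - L(1372, G(-25) + 620) = 2272294 - 1372*(1 + 4*1372*(√(-2 - 25) + 620)²) = 2272294 - 1372*(1 + 4*1372*(√(-27) + 620)²) = 2272294 - 1372*(1 + 4*1372*(3*I*√3 + 620)²) = 2272294 - 1372*(1 + 4*1372*(620 + 3*I*√3)²) = 2272294 - 1372*(1 + 5488*(620 + 3*I*√3)²) = 2272294 - (1372 + 7529536*(620 + 3*I*√3)²) = 2272294 + (-1372 - 7529536*(620 + 3*I*√3)²) = 2270922 - 7529536*(620 + 3*I*√3)²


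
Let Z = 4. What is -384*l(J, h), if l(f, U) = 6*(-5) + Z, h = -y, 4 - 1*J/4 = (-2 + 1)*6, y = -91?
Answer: 9984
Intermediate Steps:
J = 40 (J = 16 - 4*(-2 + 1)*6 = 16 - (-4)*6 = 16 - 4*(-6) = 16 + 24 = 40)
h = 91 (h = -1*(-91) = 91)
l(f, U) = -26 (l(f, U) = 6*(-5) + 4 = -30 + 4 = -26)
-384*l(J, h) = -384*(-26) = 9984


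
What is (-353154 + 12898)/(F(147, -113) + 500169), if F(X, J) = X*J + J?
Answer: -10976/15595 ≈ -0.70382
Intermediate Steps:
F(X, J) = J + J*X (F(X, J) = J*X + J = J + J*X)
(-353154 + 12898)/(F(147, -113) + 500169) = (-353154 + 12898)/(-113*(1 + 147) + 500169) = -340256/(-113*148 + 500169) = -340256/(-16724 + 500169) = -340256/483445 = -340256*1/483445 = -10976/15595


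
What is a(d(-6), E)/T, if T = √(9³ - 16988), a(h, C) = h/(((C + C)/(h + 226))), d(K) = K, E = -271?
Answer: -660*I*√16259/4406189 ≈ -0.0191*I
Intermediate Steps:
a(h, C) = h*(226 + h)/(2*C) (a(h, C) = h/(((2*C)/(226 + h))) = h/((2*C/(226 + h))) = h*((226 + h)/(2*C)) = h*(226 + h)/(2*C))
T = I*√16259 (T = √(729 - 16988) = √(-16259) = I*√16259 ≈ 127.51*I)
a(d(-6), E)/T = ((½)*(-6)*(226 - 6)/(-271))/((I*√16259)) = ((½)*(-6)*(-1/271)*220)*(-I*√16259/16259) = 660*(-I*√16259/16259)/271 = -660*I*√16259/4406189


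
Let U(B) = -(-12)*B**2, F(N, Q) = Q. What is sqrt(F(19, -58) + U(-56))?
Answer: sqrt(37574) ≈ 193.84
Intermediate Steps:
U(B) = 12*B**2
sqrt(F(19, -58) + U(-56)) = sqrt(-58 + 12*(-56)**2) = sqrt(-58 + 12*3136) = sqrt(-58 + 37632) = sqrt(37574)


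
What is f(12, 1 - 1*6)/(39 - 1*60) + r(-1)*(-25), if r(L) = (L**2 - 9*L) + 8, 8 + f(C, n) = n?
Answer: -9437/21 ≈ -449.38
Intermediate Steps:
f(C, n) = -8 + n
r(L) = 8 + L**2 - 9*L
f(12, 1 - 1*6)/(39 - 1*60) + r(-1)*(-25) = (-8 + (1 - 1*6))/(39 - 1*60) + (8 + (-1)**2 - 9*(-1))*(-25) = (-8 + (1 - 6))/(39 - 60) + (8 + 1 + 9)*(-25) = (-8 - 5)/(-21) + 18*(-25) = -13*(-1/21) - 450 = 13/21 - 450 = -9437/21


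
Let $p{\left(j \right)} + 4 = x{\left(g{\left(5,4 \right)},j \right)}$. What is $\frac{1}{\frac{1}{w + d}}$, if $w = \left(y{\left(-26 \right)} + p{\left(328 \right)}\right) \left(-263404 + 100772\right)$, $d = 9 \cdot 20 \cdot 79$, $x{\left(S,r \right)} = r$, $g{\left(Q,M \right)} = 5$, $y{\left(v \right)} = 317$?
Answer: $-104232892$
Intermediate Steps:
$p{\left(j \right)} = -4 + j$
$d = 14220$ ($d = 180 \cdot 79 = 14220$)
$w = -104247112$ ($w = \left(317 + \left(-4 + 328\right)\right) \left(-263404 + 100772\right) = \left(317 + 324\right) \left(-162632\right) = 641 \left(-162632\right) = -104247112$)
$\frac{1}{\frac{1}{w + d}} = \frac{1}{\frac{1}{-104247112 + 14220}} = \frac{1}{\frac{1}{-104232892}} = \frac{1}{- \frac{1}{104232892}} = -104232892$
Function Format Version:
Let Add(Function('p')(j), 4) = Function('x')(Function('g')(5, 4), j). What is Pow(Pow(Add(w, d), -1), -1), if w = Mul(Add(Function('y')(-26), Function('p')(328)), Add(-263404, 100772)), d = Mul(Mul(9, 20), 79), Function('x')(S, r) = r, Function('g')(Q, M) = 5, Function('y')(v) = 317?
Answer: -104232892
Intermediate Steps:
Function('p')(j) = Add(-4, j)
d = 14220 (d = Mul(180, 79) = 14220)
w = -104247112 (w = Mul(Add(317, Add(-4, 328)), Add(-263404, 100772)) = Mul(Add(317, 324), -162632) = Mul(641, -162632) = -104247112)
Pow(Pow(Add(w, d), -1), -1) = Pow(Pow(Add(-104247112, 14220), -1), -1) = Pow(Pow(-104232892, -1), -1) = Pow(Rational(-1, 104232892), -1) = -104232892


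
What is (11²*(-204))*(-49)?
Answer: 1209516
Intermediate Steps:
(11²*(-204))*(-49) = (121*(-204))*(-49) = -24684*(-49) = 1209516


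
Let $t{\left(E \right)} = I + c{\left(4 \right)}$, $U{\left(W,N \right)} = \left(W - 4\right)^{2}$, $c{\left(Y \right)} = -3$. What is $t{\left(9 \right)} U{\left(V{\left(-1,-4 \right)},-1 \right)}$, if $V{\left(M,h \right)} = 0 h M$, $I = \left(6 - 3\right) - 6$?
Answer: $-96$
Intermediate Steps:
$I = -3$ ($I = 3 - 6 = -3$)
$V{\left(M,h \right)} = 0$ ($V{\left(M,h \right)} = 0 M = 0$)
$U{\left(W,N \right)} = \left(-4 + W\right)^{2}$
$t{\left(E \right)} = -6$ ($t{\left(E \right)} = -3 - 3 = -6$)
$t{\left(9 \right)} U{\left(V{\left(-1,-4 \right)},-1 \right)} = - 6 \left(-4 + 0\right)^{2} = - 6 \left(-4\right)^{2} = \left(-6\right) 16 = -96$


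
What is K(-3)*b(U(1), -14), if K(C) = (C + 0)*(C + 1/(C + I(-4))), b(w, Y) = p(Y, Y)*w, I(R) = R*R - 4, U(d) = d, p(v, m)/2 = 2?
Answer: 104/3 ≈ 34.667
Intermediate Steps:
p(v, m) = 4 (p(v, m) = 2*2 = 4)
I(R) = -4 + R**2 (I(R) = R**2 - 4 = -4 + R**2)
b(w, Y) = 4*w
K(C) = C*(C + 1/(12 + C)) (K(C) = (C + 0)*(C + 1/(C + (-4 + (-4)**2))) = C*(C + 1/(C + (-4 + 16))) = C*(C + 1/(C + 12)) = C*(C + 1/(12 + C)))
K(-3)*b(U(1), -14) = (-3*(1 + (-3)**2 + 12*(-3))/(12 - 3))*(4*1) = -3*(1 + 9 - 36)/9*4 = -3*1/9*(-26)*4 = (26/3)*4 = 104/3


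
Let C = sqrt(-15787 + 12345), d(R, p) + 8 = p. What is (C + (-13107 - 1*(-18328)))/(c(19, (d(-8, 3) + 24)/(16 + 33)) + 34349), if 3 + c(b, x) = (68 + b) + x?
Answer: 255829/1687236 + 49*I*sqrt(3442)/1687236 ≈ 0.15163 + 0.0017038*I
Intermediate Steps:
d(R, p) = -8 + p
c(b, x) = 65 + b + x (c(b, x) = -3 + ((68 + b) + x) = -3 + (68 + b + x) = 65 + b + x)
C = I*sqrt(3442) (C = sqrt(-3442) = I*sqrt(3442) ≈ 58.669*I)
(C + (-13107 - 1*(-18328)))/(c(19, (d(-8, 3) + 24)/(16 + 33)) + 34349) = (I*sqrt(3442) + (-13107 - 1*(-18328)))/((65 + 19 + ((-8 + 3) + 24)/(16 + 33)) + 34349) = (I*sqrt(3442) + (-13107 + 18328))/((65 + 19 + (-5 + 24)/49) + 34349) = (I*sqrt(3442) + 5221)/((65 + 19 + 19*(1/49)) + 34349) = (5221 + I*sqrt(3442))/((65 + 19 + 19/49) + 34349) = (5221 + I*sqrt(3442))/(4135/49 + 34349) = (5221 + I*sqrt(3442))/(1687236/49) = (5221 + I*sqrt(3442))*(49/1687236) = 255829/1687236 + 49*I*sqrt(3442)/1687236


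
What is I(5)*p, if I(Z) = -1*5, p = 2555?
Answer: -12775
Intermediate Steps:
I(Z) = -5
I(5)*p = -5*2555 = -12775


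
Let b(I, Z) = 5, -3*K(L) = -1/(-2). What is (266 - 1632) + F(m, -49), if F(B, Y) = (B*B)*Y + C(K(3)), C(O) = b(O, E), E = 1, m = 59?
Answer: -171930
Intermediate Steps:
K(L) = -⅙ (K(L) = -(-1)/(3*(-2)) = -(-1)*(-1)/(3*2) = -⅓*½ = -⅙)
C(O) = 5
F(B, Y) = 5 + Y*B² (F(B, Y) = (B*B)*Y + 5 = B²*Y + 5 = Y*B² + 5 = 5 + Y*B²)
(266 - 1632) + F(m, -49) = (266 - 1632) + (5 - 49*59²) = -1366 + (5 - 49*3481) = -1366 + (5 - 170569) = -1366 - 170564 = -171930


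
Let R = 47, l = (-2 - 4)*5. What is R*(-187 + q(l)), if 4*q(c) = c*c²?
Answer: -326039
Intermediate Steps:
l = -30 (l = -6*5 = -30)
q(c) = c³/4 (q(c) = (c*c²)/4 = c³/4)
R*(-187 + q(l)) = 47*(-187 + (¼)*(-30)³) = 47*(-187 + (¼)*(-27000)) = 47*(-187 - 6750) = 47*(-6937) = -326039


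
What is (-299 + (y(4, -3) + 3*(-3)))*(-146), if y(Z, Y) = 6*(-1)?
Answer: 45844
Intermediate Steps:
y(Z, Y) = -6
(-299 + (y(4, -3) + 3*(-3)))*(-146) = (-299 + (-6 + 3*(-3)))*(-146) = (-299 + (-6 - 9))*(-146) = (-299 - 15)*(-146) = -314*(-146) = 45844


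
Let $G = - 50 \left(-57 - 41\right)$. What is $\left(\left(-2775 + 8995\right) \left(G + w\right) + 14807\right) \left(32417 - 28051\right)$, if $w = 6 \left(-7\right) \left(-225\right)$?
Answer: $389760709362$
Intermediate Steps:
$G = 4900$ ($G = \left(-50\right) \left(-98\right) = 4900$)
$w = 9450$ ($w = \left(-42\right) \left(-225\right) = 9450$)
$\left(\left(-2775 + 8995\right) \left(G + w\right) + 14807\right) \left(32417 - 28051\right) = \left(\left(-2775 + 8995\right) \left(4900 + 9450\right) + 14807\right) \left(32417 - 28051\right) = \left(6220 \cdot 14350 + 14807\right) 4366 = \left(89257000 + 14807\right) 4366 = 89271807 \cdot 4366 = 389760709362$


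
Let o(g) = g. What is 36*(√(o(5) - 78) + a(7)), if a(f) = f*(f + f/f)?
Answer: 2016 + 36*I*√73 ≈ 2016.0 + 307.58*I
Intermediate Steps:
a(f) = f*(1 + f) (a(f) = f*(f + 1) = f*(1 + f))
36*(√(o(5) - 78) + a(7)) = 36*(√(5 - 78) + 7*(1 + 7)) = 36*(√(-73) + 7*8) = 36*(I*√73 + 56) = 36*(56 + I*√73) = 2016 + 36*I*√73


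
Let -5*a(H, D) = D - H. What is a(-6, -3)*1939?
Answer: -5817/5 ≈ -1163.4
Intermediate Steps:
a(H, D) = -D/5 + H/5 (a(H, D) = -(D - H)/5 = -D/5 + H/5)
a(-6, -3)*1939 = (-1/5*(-3) + (1/5)*(-6))*1939 = (3/5 - 6/5)*1939 = -3/5*1939 = -5817/5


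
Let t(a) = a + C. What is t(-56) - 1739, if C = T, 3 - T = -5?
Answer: -1787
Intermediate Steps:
T = 8 (T = 3 - 1*(-5) = 3 + 5 = 8)
C = 8
t(a) = 8 + a (t(a) = a + 8 = 8 + a)
t(-56) - 1739 = (8 - 56) - 1739 = -48 - 1739 = -1787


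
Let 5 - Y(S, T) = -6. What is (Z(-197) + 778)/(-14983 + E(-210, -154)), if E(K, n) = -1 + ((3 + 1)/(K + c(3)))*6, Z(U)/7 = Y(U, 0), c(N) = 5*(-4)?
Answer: -98325/1723172 ≈ -0.057060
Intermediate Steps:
c(N) = -20
Y(S, T) = 11 (Y(S, T) = 5 - 1*(-6) = 5 + 6 = 11)
Z(U) = 77 (Z(U) = 7*11 = 77)
E(K, n) = -1 + 24/(-20 + K) (E(K, n) = -1 + ((3 + 1)/(K - 20))*6 = -1 + (4/(-20 + K))*6 = -1 + 24/(-20 + K))
(Z(-197) + 778)/(-14983 + E(-210, -154)) = (77 + 778)/(-14983 + (44 - 1*(-210))/(-20 - 210)) = 855/(-14983 + (44 + 210)/(-230)) = 855/(-14983 - 1/230*254) = 855/(-14983 - 127/115) = 855/(-1723172/115) = 855*(-115/1723172) = -98325/1723172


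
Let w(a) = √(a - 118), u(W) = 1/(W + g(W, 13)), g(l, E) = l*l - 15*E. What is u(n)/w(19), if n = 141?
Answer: -I*√11/654291 ≈ -5.069e-6*I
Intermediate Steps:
g(l, E) = l² - 15*E
u(W) = 1/(-195 + W + W²) (u(W) = 1/(W + (W² - 15*13)) = 1/(W + (W² - 195)) = 1/(W + (-195 + W²)) = 1/(-195 + W + W²))
w(a) = √(-118 + a)
u(n)/w(19) = 1/((-195 + 141 + 141²)*(√(-118 + 19))) = 1/((-195 + 141 + 19881)*(√(-99))) = 1/(19827*((3*I*√11))) = (-I*√11/33)/19827 = -I*√11/654291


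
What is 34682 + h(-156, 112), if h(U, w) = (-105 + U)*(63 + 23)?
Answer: 12236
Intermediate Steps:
h(U, w) = -9030 + 86*U (h(U, w) = (-105 + U)*86 = -9030 + 86*U)
34682 + h(-156, 112) = 34682 + (-9030 + 86*(-156)) = 34682 + (-9030 - 13416) = 34682 - 22446 = 12236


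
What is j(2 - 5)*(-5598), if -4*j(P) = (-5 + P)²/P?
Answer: -29856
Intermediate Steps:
j(P) = -(-5 + P)²/(4*P)
j(2 - 5)*(-5598) = -(-5 + (2 - 5))²/(4*(2 - 5))*(-5598) = -¼*(-5 - 3)²/(-3)*(-5598) = -¼*(-⅓)*(-8)²*(-5598) = -¼*(-⅓)*64*(-5598) = (16/3)*(-5598) = -29856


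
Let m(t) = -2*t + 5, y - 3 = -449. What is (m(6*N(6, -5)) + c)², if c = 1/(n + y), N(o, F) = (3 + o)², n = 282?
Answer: 25150470921/26896 ≈ 9.3510e+5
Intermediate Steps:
y = -446 (y = 3 - 449 = -446)
m(t) = 5 - 2*t
c = -1/164 (c = 1/(282 - 446) = 1/(-164) = -1/164 ≈ -0.0060976)
(m(6*N(6, -5)) + c)² = ((5 - 12*(3 + 6)²) - 1/164)² = ((5 - 12*9²) - 1/164)² = ((5 - 12*81) - 1/164)² = ((5 - 2*486) - 1/164)² = ((5 - 972) - 1/164)² = (-967 - 1/164)² = (-158589/164)² = 25150470921/26896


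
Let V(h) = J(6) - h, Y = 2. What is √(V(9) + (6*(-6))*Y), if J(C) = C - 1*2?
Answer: I*√77 ≈ 8.775*I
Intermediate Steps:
J(C) = -2 + C (J(C) = C - 2 = -2 + C)
V(h) = 4 - h (V(h) = (-2 + 6) - h = 4 - h)
√(V(9) + (6*(-6))*Y) = √((4 - 1*9) + (6*(-6))*2) = √((4 - 9) - 36*2) = √(-5 - 72) = √(-77) = I*√77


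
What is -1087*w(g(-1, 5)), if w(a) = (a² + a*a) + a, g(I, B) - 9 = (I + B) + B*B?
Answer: -3180562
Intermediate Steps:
g(I, B) = 9 + B + I + B² (g(I, B) = 9 + ((I + B) + B*B) = 9 + ((B + I) + B²) = 9 + (B + I + B²) = 9 + B + I + B²)
w(a) = a + 2*a² (w(a) = (a² + a²) + a = 2*a² + a = a + 2*a²)
-1087*w(g(-1, 5)) = -1087*(9 + 5 - 1 + 5²)*(1 + 2*(9 + 5 - 1 + 5²)) = -1087*(9 + 5 - 1 + 25)*(1 + 2*(9 + 5 - 1 + 25)) = -41306*(1 + 2*38) = -41306*(1 + 76) = -41306*77 = -1087*2926 = -3180562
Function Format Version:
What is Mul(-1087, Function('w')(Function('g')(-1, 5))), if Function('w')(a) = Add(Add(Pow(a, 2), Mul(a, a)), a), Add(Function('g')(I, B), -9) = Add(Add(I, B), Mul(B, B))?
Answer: -3180562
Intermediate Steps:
Function('g')(I, B) = Add(9, B, I, Pow(B, 2)) (Function('g')(I, B) = Add(9, Add(Add(I, B), Mul(B, B))) = Add(9, Add(Add(B, I), Pow(B, 2))) = Add(9, Add(B, I, Pow(B, 2))) = Add(9, B, I, Pow(B, 2)))
Function('w')(a) = Add(a, Mul(2, Pow(a, 2))) (Function('w')(a) = Add(Add(Pow(a, 2), Pow(a, 2)), a) = Add(Mul(2, Pow(a, 2)), a) = Add(a, Mul(2, Pow(a, 2))))
Mul(-1087, Function('w')(Function('g')(-1, 5))) = Mul(-1087, Mul(Add(9, 5, -1, Pow(5, 2)), Add(1, Mul(2, Add(9, 5, -1, Pow(5, 2)))))) = Mul(-1087, Mul(Add(9, 5, -1, 25), Add(1, Mul(2, Add(9, 5, -1, 25))))) = Mul(-1087, Mul(38, Add(1, Mul(2, 38)))) = Mul(-1087, Mul(38, Add(1, 76))) = Mul(-1087, Mul(38, 77)) = Mul(-1087, 2926) = -3180562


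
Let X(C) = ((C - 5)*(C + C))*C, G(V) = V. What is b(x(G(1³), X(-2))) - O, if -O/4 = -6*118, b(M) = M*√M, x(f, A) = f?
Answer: -2831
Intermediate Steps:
X(C) = 2*C²*(-5 + C) (X(C) = ((-5 + C)*(2*C))*C = (2*C*(-5 + C))*C = 2*C²*(-5 + C))
b(M) = M^(3/2)
O = 2832 (O = -(-24)*118 = -4*(-708) = 2832)
b(x(G(1³), X(-2))) - O = (1³)^(3/2) - 1*2832 = 1^(3/2) - 2832 = 1 - 2832 = -2831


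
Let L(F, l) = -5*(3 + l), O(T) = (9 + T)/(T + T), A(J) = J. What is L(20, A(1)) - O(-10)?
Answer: -401/20 ≈ -20.050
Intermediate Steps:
O(T) = (9 + T)/(2*T) (O(T) = (9 + T)/((2*T)) = (9 + T)*(1/(2*T)) = (9 + T)/(2*T))
L(F, l) = -15 - 5*l
L(20, A(1)) - O(-10) = (-15 - 5*1) - (9 - 10)/(2*(-10)) = (-15 - 5) - (-1)*(-1)/(2*10) = -20 - 1*1/20 = -20 - 1/20 = -401/20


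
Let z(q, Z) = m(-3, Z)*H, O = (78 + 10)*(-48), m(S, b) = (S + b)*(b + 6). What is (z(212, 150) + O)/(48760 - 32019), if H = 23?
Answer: 523212/16741 ≈ 31.253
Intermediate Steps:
m(S, b) = (6 + b)*(S + b) (m(S, b) = (S + b)*(6 + b) = (6 + b)*(S + b))
O = -4224 (O = 88*(-48) = -4224)
z(q, Z) = -414 + 23*Z² + 69*Z (z(q, Z) = (Z² + 6*(-3) + 6*Z - 3*Z)*23 = (Z² - 18 + 6*Z - 3*Z)*23 = (-18 + Z² + 3*Z)*23 = -414 + 23*Z² + 69*Z)
(z(212, 150) + O)/(48760 - 32019) = ((-414 + 23*150² + 69*150) - 4224)/(48760 - 32019) = ((-414 + 23*22500 + 10350) - 4224)/16741 = ((-414 + 517500 + 10350) - 4224)*(1/16741) = (527436 - 4224)*(1/16741) = 523212*(1/16741) = 523212/16741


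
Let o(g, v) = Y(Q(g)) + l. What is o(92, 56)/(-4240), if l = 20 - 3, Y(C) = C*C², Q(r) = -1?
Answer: -1/265 ≈ -0.0037736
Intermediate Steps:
Y(C) = C³
l = 17
o(g, v) = 16 (o(g, v) = (-1)³ + 17 = -1 + 17 = 16)
o(92, 56)/(-4240) = 16/(-4240) = 16*(-1/4240) = -1/265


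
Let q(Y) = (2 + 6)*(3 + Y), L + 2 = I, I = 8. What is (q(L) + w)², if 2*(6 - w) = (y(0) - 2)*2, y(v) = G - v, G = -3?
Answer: 6889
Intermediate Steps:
y(v) = -3 - v
L = 6 (L = -2 + 8 = 6)
q(Y) = 24 + 8*Y (q(Y) = 8*(3 + Y) = 24 + 8*Y)
w = 11 (w = 6 - ((-3 - 1*0) - 2)*2/2 = 6 - ((-3 + 0) - 2)*2/2 = 6 - (-3 - 2)*2/2 = 6 - (-5)*2/2 = 6 - ½*(-10) = 6 + 5 = 11)
(q(L) + w)² = ((24 + 8*6) + 11)² = ((24 + 48) + 11)² = (72 + 11)² = 83² = 6889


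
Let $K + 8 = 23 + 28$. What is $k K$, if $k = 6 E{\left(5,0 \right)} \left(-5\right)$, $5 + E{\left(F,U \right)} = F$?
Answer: $0$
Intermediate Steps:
$E{\left(F,U \right)} = -5 + F$
$K = 43$ ($K = -8 + \left(23 + 28\right) = -8 + 51 = 43$)
$k = 0$ ($k = 6 \left(-5 + 5\right) \left(-5\right) = 6 \cdot 0 \left(-5\right) = 0 \left(-5\right) = 0$)
$k K = 0 \cdot 43 = 0$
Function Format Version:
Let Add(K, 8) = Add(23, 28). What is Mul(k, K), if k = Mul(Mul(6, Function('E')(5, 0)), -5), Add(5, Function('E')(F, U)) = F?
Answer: 0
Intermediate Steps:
Function('E')(F, U) = Add(-5, F)
K = 43 (K = Add(-8, Add(23, 28)) = Add(-8, 51) = 43)
k = 0 (k = Mul(Mul(6, Add(-5, 5)), -5) = Mul(Mul(6, 0), -5) = Mul(0, -5) = 0)
Mul(k, K) = Mul(0, 43) = 0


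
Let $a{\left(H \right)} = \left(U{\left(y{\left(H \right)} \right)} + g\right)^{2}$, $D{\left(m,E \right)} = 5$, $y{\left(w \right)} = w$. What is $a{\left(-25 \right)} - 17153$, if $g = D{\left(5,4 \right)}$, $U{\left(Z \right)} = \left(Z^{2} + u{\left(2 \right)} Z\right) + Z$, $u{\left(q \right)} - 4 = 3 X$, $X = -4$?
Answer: $630872$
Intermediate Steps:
$u{\left(q \right)} = -8$ ($u{\left(q \right)} = 4 + 3 \left(-4\right) = 4 - 12 = -8$)
$U{\left(Z \right)} = Z^{2} - 7 Z$ ($U{\left(Z \right)} = \left(Z^{2} - 8 Z\right) + Z = Z^{2} - 7 Z$)
$g = 5$
$a{\left(H \right)} = \left(5 + H \left(-7 + H\right)\right)^{2}$ ($a{\left(H \right)} = \left(H \left(-7 + H\right) + 5\right)^{2} = \left(5 + H \left(-7 + H\right)\right)^{2}$)
$a{\left(-25 \right)} - 17153 = \left(5 - 25 \left(-7 - 25\right)\right)^{2} - 17153 = \left(5 - -800\right)^{2} - 17153 = \left(5 + 800\right)^{2} - 17153 = 805^{2} - 17153 = 648025 - 17153 = 630872$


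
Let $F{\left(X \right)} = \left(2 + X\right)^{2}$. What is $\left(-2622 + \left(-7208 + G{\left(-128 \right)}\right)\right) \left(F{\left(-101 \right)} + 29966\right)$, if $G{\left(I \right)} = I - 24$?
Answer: $-396954194$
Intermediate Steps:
$G{\left(I \right)} = -24 + I$ ($G{\left(I \right)} = I - 24 = -24 + I$)
$\left(-2622 + \left(-7208 + G{\left(-128 \right)}\right)\right) \left(F{\left(-101 \right)} + 29966\right) = \left(-2622 - 7360\right) \left(\left(2 - 101\right)^{2} + 29966\right) = \left(-2622 - 7360\right) \left(\left(-99\right)^{2} + 29966\right) = \left(-2622 - 7360\right) \left(9801 + 29966\right) = \left(-9982\right) 39767 = -396954194$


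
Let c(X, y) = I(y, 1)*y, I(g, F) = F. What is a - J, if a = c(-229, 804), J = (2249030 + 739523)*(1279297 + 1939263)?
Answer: -9618837142876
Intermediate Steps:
J = 9618837143680 (J = 2988553*3218560 = 9618837143680)
c(X, y) = y (c(X, y) = 1*y = y)
a = 804
a - J = 804 - 1*9618837143680 = 804 - 9618837143680 = -9618837142876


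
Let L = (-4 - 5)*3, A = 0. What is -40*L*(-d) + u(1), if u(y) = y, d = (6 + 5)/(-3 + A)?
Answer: 3961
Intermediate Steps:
d = -11/3 (d = (6 + 5)/(-3 + 0) = 11/(-3) = 11*(-1/3) = -11/3 ≈ -3.6667)
L = -27 (L = -9*3 = -27)
-40*L*(-d) + u(1) = -(-1080)*(-1*(-11/3)) + 1 = -(-1080)*11/3 + 1 = -40*(-99) + 1 = 3960 + 1 = 3961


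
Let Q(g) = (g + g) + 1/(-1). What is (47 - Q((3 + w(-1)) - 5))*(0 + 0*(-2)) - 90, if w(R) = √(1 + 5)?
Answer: -90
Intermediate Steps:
w(R) = √6
Q(g) = -1 + 2*g (Q(g) = 2*g - 1 = -1 + 2*g)
(47 - Q((3 + w(-1)) - 5))*(0 + 0*(-2)) - 90 = (47 - (-1 + 2*((3 + √6) - 5)))*(0 + 0*(-2)) - 90 = (47 - (-1 + 2*(-2 + √6)))*(0 + 0) - 90 = (47 - (-1 + (-4 + 2*√6)))*0 - 90 = (47 - (-5 + 2*√6))*0 - 90 = (47 + (5 - 2*√6))*0 - 90 = (52 - 2*√6)*0 - 90 = 0 - 90 = -90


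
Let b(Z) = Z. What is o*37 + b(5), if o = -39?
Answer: -1438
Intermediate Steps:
o*37 + b(5) = -39*37 + 5 = -1443 + 5 = -1438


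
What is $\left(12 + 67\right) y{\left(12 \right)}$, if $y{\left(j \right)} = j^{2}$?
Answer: $11376$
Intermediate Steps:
$\left(12 + 67\right) y{\left(12 \right)} = \left(12 + 67\right) 12^{2} = 79 \cdot 144 = 11376$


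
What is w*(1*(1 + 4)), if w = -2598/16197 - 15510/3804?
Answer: -72527295/3422966 ≈ -21.188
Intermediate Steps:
w = -14505459/3422966 (w = -2598*1/16197 - 15510*1/3804 = -866/5399 - 2585/634 = -14505459/3422966 ≈ -4.2377)
w*(1*(1 + 4)) = -14505459*(1 + 4)/3422966 = -14505459*5/3422966 = -14505459/3422966*5 = -72527295/3422966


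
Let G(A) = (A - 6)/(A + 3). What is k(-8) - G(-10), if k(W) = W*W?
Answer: 432/7 ≈ 61.714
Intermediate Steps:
k(W) = W**2
G(A) = (-6 + A)/(3 + A)
k(-8) - G(-10) = (-8)**2 - (-6 - 10)/(3 - 10) = 64 - (-16)/(-7) = 64 - (-1)*(-16)/7 = 64 - 1*16/7 = 64 - 16/7 = 432/7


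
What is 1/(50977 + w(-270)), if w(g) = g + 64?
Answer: 1/50771 ≈ 1.9696e-5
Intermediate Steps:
w(g) = 64 + g
1/(50977 + w(-270)) = 1/(50977 + (64 - 270)) = 1/(50977 - 206) = 1/50771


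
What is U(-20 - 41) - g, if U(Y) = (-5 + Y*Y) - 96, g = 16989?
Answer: -13369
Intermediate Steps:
U(Y) = -101 + Y**2 (U(Y) = (-5 + Y**2) - 96 = -101 + Y**2)
U(-20 - 41) - g = (-101 + (-20 - 41)**2) - 1*16989 = (-101 + (-61)**2) - 16989 = (-101 + 3721) - 16989 = 3620 - 16989 = -13369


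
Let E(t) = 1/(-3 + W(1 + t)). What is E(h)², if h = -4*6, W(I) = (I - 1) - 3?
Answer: 1/900 ≈ 0.0011111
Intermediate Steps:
W(I) = -4 + I (W(I) = (-1 + I) - 3 = -4 + I)
h = -24
E(t) = 1/(-6 + t) (E(t) = 1/(-3 + (-4 + (1 + t))) = 1/(-3 + (-3 + t)) = 1/(-6 + t))
E(h)² = (1/(-6 - 24))² = (1/(-30))² = (-1/30)² = 1/900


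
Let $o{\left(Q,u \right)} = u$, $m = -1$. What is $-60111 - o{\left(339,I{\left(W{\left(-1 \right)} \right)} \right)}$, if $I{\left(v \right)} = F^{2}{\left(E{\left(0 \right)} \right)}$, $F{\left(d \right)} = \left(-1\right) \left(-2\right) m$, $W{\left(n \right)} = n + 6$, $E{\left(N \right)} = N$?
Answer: $-60115$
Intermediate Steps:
$W{\left(n \right)} = 6 + n$
$F{\left(d \right)} = -2$ ($F{\left(d \right)} = \left(-1\right) \left(-2\right) \left(-1\right) = 2 \left(-1\right) = -2$)
$I{\left(v \right)} = 4$ ($I{\left(v \right)} = \left(-2\right)^{2} = 4$)
$-60111 - o{\left(339,I{\left(W{\left(-1 \right)} \right)} \right)} = -60111 - 4 = -60115$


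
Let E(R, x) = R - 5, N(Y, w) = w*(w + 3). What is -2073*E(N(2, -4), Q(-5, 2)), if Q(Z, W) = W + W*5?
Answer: 2073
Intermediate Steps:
Q(Z, W) = 6*W (Q(Z, W) = W + 5*W = 6*W)
N(Y, w) = w*(3 + w)
E(R, x) = -5 + R
-2073*E(N(2, -4), Q(-5, 2)) = -2073*(-5 - 4*(3 - 4)) = -2073*(-5 - 4*(-1)) = -2073*(-5 + 4) = -2073*(-1) = 2073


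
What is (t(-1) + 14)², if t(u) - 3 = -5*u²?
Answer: 144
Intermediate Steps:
t(u) = 3 - 5*u²
(t(-1) + 14)² = ((3 - 5*(-1)²) + 14)² = ((3 - 5*1) + 14)² = ((3 - 5) + 14)² = (-2 + 14)² = 12² = 144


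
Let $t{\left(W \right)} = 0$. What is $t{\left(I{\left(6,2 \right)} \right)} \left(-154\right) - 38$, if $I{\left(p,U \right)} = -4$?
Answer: $-38$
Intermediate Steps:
$t{\left(I{\left(6,2 \right)} \right)} \left(-154\right) - 38 = 0 \left(-154\right) - 38 = 0 - 38 = -38$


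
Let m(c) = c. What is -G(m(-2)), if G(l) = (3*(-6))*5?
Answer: 90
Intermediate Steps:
G(l) = -90 (G(l) = -18*5 = -90)
-G(m(-2)) = -1*(-90) = 90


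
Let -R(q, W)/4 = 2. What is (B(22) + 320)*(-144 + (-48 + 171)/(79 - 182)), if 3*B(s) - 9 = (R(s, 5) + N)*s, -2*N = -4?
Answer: -4172445/103 ≈ -40509.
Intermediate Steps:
R(q, W) = -8 (R(q, W) = -4*2 = -8)
N = 2 (N = -½*(-4) = 2)
B(s) = 3 - 2*s (B(s) = 3 + ((-8 + 2)*s)/3 = 3 + (-6*s)/3 = 3 - 2*s)
(B(22) + 320)*(-144 + (-48 + 171)/(79 - 182)) = ((3 - 2*22) + 320)*(-144 + (-48 + 171)/(79 - 182)) = ((3 - 44) + 320)*(-144 + 123/(-103)) = (-41 + 320)*(-144 + 123*(-1/103)) = 279*(-144 - 123/103) = 279*(-14955/103) = -4172445/103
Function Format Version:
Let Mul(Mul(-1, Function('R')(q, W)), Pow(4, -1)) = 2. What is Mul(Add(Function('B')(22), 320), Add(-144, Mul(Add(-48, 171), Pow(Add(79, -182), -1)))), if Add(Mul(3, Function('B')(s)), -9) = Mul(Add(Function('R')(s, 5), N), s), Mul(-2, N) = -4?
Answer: Rational(-4172445, 103) ≈ -40509.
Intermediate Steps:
Function('R')(q, W) = -8 (Function('R')(q, W) = Mul(-4, 2) = -8)
N = 2 (N = Mul(Rational(-1, 2), -4) = 2)
Function('B')(s) = Add(3, Mul(-2, s)) (Function('B')(s) = Add(3, Mul(Rational(1, 3), Mul(Add(-8, 2), s))) = Add(3, Mul(Rational(1, 3), Mul(-6, s))) = Add(3, Mul(-2, s)))
Mul(Add(Function('B')(22), 320), Add(-144, Mul(Add(-48, 171), Pow(Add(79, -182), -1)))) = Mul(Add(Add(3, Mul(-2, 22)), 320), Add(-144, Mul(Add(-48, 171), Pow(Add(79, -182), -1)))) = Mul(Add(Add(3, -44), 320), Add(-144, Mul(123, Pow(-103, -1)))) = Mul(Add(-41, 320), Add(-144, Mul(123, Rational(-1, 103)))) = Mul(279, Add(-144, Rational(-123, 103))) = Mul(279, Rational(-14955, 103)) = Rational(-4172445, 103)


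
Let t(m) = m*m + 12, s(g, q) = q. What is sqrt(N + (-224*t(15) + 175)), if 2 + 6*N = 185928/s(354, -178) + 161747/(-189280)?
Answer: I*sqrt(50143899116563035)/971880 ≈ 230.41*I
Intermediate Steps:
t(m) = 12 + m**2 (t(m) = m**2 + 12 = 12 + m**2)
N = -17644313243/101075520 (N = -1/3 + (185928/(-178) + 161747/(-189280))/6 = -1/3 + (185928*(-1/178) + 161747*(-1/189280))/6 = -1/3 + (-92964/89 - 161747/189280)/6 = -1/3 + (1/6)*(-17610621403/16845920) = -1/3 - 17610621403/101075520 = -17644313243/101075520 ≈ -174.57)
sqrt(N + (-224*t(15) + 175)) = sqrt(-17644313243/101075520 + (-224*(12 + 15**2) + 175)) = sqrt(-17644313243/101075520 + (-224*(12 + 225) + 175)) = sqrt(-17644313243/101075520 + (-224*237 + 175)) = sqrt(-17644313243/101075520 + (-53088 + 175)) = sqrt(-17644313243/101075520 - 52913) = sqrt(-5365853303003/101075520) = I*sqrt(50143899116563035)/971880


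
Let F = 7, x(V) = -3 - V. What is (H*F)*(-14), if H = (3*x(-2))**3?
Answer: 2646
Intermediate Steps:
H = -27 (H = (3*(-3 - 1*(-2)))**3 = (3*(-3 + 2))**3 = (3*(-1))**3 = (-3)**3 = -27)
(H*F)*(-14) = -27*7*(-14) = -189*(-14) = 2646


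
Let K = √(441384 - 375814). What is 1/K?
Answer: √65570/65570 ≈ 0.0039052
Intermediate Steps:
K = √65570 ≈ 256.07
1/K = 1/(√65570) = √65570/65570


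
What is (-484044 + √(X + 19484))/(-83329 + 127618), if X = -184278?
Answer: -8492/777 + I*√164794/44289 ≈ -10.929 + 0.0091659*I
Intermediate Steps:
(-484044 + √(X + 19484))/(-83329 + 127618) = (-484044 + √(-184278 + 19484))/(-83329 + 127618) = (-484044 + √(-164794))/44289 = (-484044 + I*√164794)*(1/44289) = -8492/777 + I*√164794/44289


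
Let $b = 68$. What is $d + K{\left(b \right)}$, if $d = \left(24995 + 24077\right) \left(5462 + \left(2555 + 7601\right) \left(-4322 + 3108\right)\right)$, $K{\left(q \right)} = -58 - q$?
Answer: $-604759500510$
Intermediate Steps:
$d = -604759500384$ ($d = 49072 \left(5462 + 10156 \left(-1214\right)\right) = 49072 \left(5462 - 12329384\right) = 49072 \left(-12323922\right) = -604759500384$)
$d + K{\left(b \right)} = -604759500384 - 126 = -604759500510$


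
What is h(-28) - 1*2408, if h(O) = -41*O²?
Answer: -34552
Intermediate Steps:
h(-28) - 1*2408 = -41*(-28)² - 1*2408 = -41*784 - 2408 = -32144 - 2408 = -34552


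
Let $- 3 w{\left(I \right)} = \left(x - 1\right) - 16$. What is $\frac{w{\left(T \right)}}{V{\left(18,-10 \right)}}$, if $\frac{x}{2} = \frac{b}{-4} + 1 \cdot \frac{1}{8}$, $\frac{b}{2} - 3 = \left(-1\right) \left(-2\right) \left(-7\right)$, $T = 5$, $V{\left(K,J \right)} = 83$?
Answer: $\frac{23}{996} \approx 0.023092$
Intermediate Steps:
$b = -22$ ($b = 6 + 2 \left(-1\right) \left(-2\right) \left(-7\right) = 6 + 2 \cdot 2 \left(-7\right) = 6 + 2 \left(-14\right) = 6 - 28 = -22$)
$x = \frac{45}{4}$ ($x = 2 \left(- \frac{22}{-4} + 1 \cdot \frac{1}{8}\right) = 2 \left(\left(-22\right) \left(- \frac{1}{4}\right) + 1 \cdot \frac{1}{8}\right) = 2 \left(\frac{11}{2} + \frac{1}{8}\right) = 2 \cdot \frac{45}{8} = \frac{45}{4} \approx 11.25$)
$w{\left(I \right)} = \frac{23}{12}$ ($w{\left(I \right)} = - \frac{\left(\frac{45}{4} - 1\right) - 16}{3} = - \frac{\frac{41}{4} - 16}{3} = \left(- \frac{1}{3}\right) \left(- \frac{23}{4}\right) = \frac{23}{12}$)
$\frac{w{\left(T \right)}}{V{\left(18,-10 \right)}} = \frac{23}{12 \cdot 83} = \frac{23}{12} \cdot \frac{1}{83} = \frac{23}{996}$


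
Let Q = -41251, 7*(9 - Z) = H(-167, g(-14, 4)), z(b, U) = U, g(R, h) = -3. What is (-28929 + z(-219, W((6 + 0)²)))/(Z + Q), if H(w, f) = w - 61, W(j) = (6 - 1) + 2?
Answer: 101227/144233 ≈ 0.70183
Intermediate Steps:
W(j) = 7 (W(j) = 5 + 2 = 7)
H(w, f) = -61 + w
Z = 291/7 (Z = 9 - (-61 - 167)/7 = 9 - ⅐*(-228) = 9 + 228/7 = 291/7 ≈ 41.571)
(-28929 + z(-219, W((6 + 0)²)))/(Z + Q) = (-28929 + 7)/(291/7 - 41251) = -28922/(-288466/7) = -28922*(-7/288466) = 101227/144233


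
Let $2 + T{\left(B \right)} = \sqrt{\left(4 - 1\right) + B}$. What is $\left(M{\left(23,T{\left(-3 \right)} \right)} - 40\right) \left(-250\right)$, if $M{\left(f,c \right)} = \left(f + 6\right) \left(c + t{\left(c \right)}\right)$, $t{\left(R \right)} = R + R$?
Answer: $53500$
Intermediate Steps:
$t{\left(R \right)} = 2 R$
$T{\left(B \right)} = -2 + \sqrt{3 + B}$ ($T{\left(B \right)} = -2 + \sqrt{\left(4 - 1\right) + B} = -2 + \sqrt{3 + B}$)
$M{\left(f,c \right)} = 3 c \left(6 + f\right)$ ($M{\left(f,c \right)} = \left(f + 6\right) \left(c + 2 c\right) = \left(6 + f\right) 3 c = 3 c \left(6 + f\right)$)
$\left(M{\left(23,T{\left(-3 \right)} \right)} - 40\right) \left(-250\right) = \left(3 \left(-2 + \sqrt{3 - 3}\right) \left(6 + 23\right) - 40\right) \left(-250\right) = \left(3 \left(-2 + \sqrt{0}\right) 29 - 40\right) \left(-250\right) = \left(3 \left(-2 + 0\right) 29 - 40\right) \left(-250\right) = \left(3 \left(-2\right) 29 - 40\right) \left(-250\right) = \left(-174 - 40\right) \left(-250\right) = \left(-214\right) \left(-250\right) = 53500$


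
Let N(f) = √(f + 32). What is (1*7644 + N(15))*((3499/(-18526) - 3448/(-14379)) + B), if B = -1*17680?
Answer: -6000131674327882/44397559 - 4709679493193*√47/266385354 ≈ -1.3527e+8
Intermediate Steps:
N(f) = √(32 + f)
B = -17680
(1*7644 + N(15))*((3499/(-18526) - 3448/(-14379)) + B) = (1*7644 + √(32 + 15))*((3499/(-18526) - 3448/(-14379)) - 17680) = (7644 + √47)*((3499*(-1/18526) - 3448*(-1/14379)) - 17680) = (7644 + √47)*((-3499/18526 + 3448/14379) - 17680) = (7644 + √47)*(13565527/266385354 - 17680) = (7644 + √47)*(-4709679493193/266385354) = -6000131674327882/44397559 - 4709679493193*√47/266385354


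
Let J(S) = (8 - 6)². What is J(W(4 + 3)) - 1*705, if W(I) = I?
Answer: -701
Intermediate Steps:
J(S) = 4 (J(S) = 2² = 4)
J(W(4 + 3)) - 1*705 = 4 - 1*705 = 4 - 705 = -701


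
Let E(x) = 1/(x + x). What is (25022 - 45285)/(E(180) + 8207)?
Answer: -7294680/2954521 ≈ -2.4690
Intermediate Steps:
E(x) = 1/(2*x)
(25022 - 45285)/(E(180) + 8207) = (25022 - 45285)/((½)/180 + 8207) = -20263/((½)*(1/180) + 8207) = -20263/(1/360 + 8207) = -20263/2954521/360 = -20263*360/2954521 = -7294680/2954521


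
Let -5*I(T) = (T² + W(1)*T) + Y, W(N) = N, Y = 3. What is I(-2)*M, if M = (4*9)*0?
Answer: 0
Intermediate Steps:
I(T) = -⅗ - T/5 - T²/5 (I(T) = -((T² + 1*T) + 3)/5 = -((T² + T) + 3)/5 = -((T + T²) + 3)/5 = -(3 + T + T²)/5 = -⅗ - T/5 - T²/5)
M = 0 (M = 36*0 = 0)
I(-2)*M = (-⅗ - ⅕*(-2) - ⅕*(-2)²)*0 = (-⅗ + ⅖ - ⅕*4)*0 = (-⅗ + ⅖ - ⅘)*0 = -1*0 = 0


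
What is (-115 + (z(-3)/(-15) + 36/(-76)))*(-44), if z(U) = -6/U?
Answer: 1449712/285 ≈ 5086.7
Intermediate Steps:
(-115 + (z(-3)/(-15) + 36/(-76)))*(-44) = (-115 + (-6/(-3)/(-15) + 36/(-76)))*(-44) = (-115 + (-6*(-1/3)*(-1/15) + 36*(-1/76)))*(-44) = (-115 + (2*(-1/15) - 9/19))*(-44) = (-115 + (-2/15 - 9/19))*(-44) = (-115 - 173/285)*(-44) = -32948/285*(-44) = 1449712/285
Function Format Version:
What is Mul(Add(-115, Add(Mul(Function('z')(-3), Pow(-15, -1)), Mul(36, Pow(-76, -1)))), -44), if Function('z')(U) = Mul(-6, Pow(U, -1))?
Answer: Rational(1449712, 285) ≈ 5086.7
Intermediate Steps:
Mul(Add(-115, Add(Mul(Function('z')(-3), Pow(-15, -1)), Mul(36, Pow(-76, -1)))), -44) = Mul(Add(-115, Add(Mul(Mul(-6, Pow(-3, -1)), Pow(-15, -1)), Mul(36, Pow(-76, -1)))), -44) = Mul(Add(-115, Add(Mul(Mul(-6, Rational(-1, 3)), Rational(-1, 15)), Mul(36, Rational(-1, 76)))), -44) = Mul(Add(-115, Add(Mul(2, Rational(-1, 15)), Rational(-9, 19))), -44) = Mul(Add(-115, Add(Rational(-2, 15), Rational(-9, 19))), -44) = Mul(Add(-115, Rational(-173, 285)), -44) = Mul(Rational(-32948, 285), -44) = Rational(1449712, 285)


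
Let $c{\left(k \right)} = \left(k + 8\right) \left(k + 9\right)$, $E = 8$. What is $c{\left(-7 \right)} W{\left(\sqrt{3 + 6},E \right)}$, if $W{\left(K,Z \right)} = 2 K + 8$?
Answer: $28$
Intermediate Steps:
$c{\left(k \right)} = \left(8 + k\right) \left(9 + k\right)$
$W{\left(K,Z \right)} = 8 + 2 K$
$c{\left(-7 \right)} W{\left(\sqrt{3 + 6},E \right)} = \left(72 + \left(-7\right)^{2} + 17 \left(-7\right)\right) \left(8 + 2 \sqrt{3 + 6}\right) = \left(72 + 49 - 119\right) \left(8 + 2 \sqrt{9}\right) = 2 \left(8 + 2 \cdot 3\right) = 2 \left(8 + 6\right) = 2 \cdot 14 = 28$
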